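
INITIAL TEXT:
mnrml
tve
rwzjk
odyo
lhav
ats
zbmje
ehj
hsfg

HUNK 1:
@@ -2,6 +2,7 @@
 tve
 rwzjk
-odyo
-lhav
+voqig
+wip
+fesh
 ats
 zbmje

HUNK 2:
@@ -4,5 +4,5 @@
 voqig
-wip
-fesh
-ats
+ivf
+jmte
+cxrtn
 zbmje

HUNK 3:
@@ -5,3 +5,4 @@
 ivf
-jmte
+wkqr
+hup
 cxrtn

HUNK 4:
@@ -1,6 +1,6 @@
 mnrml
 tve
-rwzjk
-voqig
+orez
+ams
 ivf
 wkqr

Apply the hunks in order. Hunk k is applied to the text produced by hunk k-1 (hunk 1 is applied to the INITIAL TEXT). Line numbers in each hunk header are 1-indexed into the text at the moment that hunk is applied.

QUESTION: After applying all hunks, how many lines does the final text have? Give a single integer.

Hunk 1: at line 2 remove [odyo,lhav] add [voqig,wip,fesh] -> 10 lines: mnrml tve rwzjk voqig wip fesh ats zbmje ehj hsfg
Hunk 2: at line 4 remove [wip,fesh,ats] add [ivf,jmte,cxrtn] -> 10 lines: mnrml tve rwzjk voqig ivf jmte cxrtn zbmje ehj hsfg
Hunk 3: at line 5 remove [jmte] add [wkqr,hup] -> 11 lines: mnrml tve rwzjk voqig ivf wkqr hup cxrtn zbmje ehj hsfg
Hunk 4: at line 1 remove [rwzjk,voqig] add [orez,ams] -> 11 lines: mnrml tve orez ams ivf wkqr hup cxrtn zbmje ehj hsfg
Final line count: 11

Answer: 11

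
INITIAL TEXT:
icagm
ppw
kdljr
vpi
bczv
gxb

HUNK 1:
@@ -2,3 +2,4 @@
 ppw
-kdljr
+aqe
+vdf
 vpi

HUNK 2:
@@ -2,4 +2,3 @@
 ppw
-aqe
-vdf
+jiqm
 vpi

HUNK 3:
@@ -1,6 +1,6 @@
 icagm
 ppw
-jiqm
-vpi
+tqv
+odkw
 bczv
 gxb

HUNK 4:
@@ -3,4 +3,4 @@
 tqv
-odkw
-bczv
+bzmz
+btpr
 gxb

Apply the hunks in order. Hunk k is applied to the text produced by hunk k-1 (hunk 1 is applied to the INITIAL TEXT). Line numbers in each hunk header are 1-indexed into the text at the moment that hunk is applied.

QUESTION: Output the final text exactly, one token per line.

Answer: icagm
ppw
tqv
bzmz
btpr
gxb

Derivation:
Hunk 1: at line 2 remove [kdljr] add [aqe,vdf] -> 7 lines: icagm ppw aqe vdf vpi bczv gxb
Hunk 2: at line 2 remove [aqe,vdf] add [jiqm] -> 6 lines: icagm ppw jiqm vpi bczv gxb
Hunk 3: at line 1 remove [jiqm,vpi] add [tqv,odkw] -> 6 lines: icagm ppw tqv odkw bczv gxb
Hunk 4: at line 3 remove [odkw,bczv] add [bzmz,btpr] -> 6 lines: icagm ppw tqv bzmz btpr gxb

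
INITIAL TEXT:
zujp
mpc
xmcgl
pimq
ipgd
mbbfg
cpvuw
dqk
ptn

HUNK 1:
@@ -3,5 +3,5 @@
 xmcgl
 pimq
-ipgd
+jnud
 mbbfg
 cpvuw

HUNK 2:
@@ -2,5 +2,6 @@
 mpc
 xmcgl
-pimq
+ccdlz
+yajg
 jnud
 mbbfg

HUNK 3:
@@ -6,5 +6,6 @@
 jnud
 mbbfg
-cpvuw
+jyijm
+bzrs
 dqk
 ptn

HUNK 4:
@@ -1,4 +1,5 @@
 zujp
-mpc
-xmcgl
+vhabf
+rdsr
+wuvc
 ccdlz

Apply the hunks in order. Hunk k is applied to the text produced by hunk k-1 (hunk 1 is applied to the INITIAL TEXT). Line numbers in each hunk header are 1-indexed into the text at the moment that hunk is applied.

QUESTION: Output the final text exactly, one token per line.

Answer: zujp
vhabf
rdsr
wuvc
ccdlz
yajg
jnud
mbbfg
jyijm
bzrs
dqk
ptn

Derivation:
Hunk 1: at line 3 remove [ipgd] add [jnud] -> 9 lines: zujp mpc xmcgl pimq jnud mbbfg cpvuw dqk ptn
Hunk 2: at line 2 remove [pimq] add [ccdlz,yajg] -> 10 lines: zujp mpc xmcgl ccdlz yajg jnud mbbfg cpvuw dqk ptn
Hunk 3: at line 6 remove [cpvuw] add [jyijm,bzrs] -> 11 lines: zujp mpc xmcgl ccdlz yajg jnud mbbfg jyijm bzrs dqk ptn
Hunk 4: at line 1 remove [mpc,xmcgl] add [vhabf,rdsr,wuvc] -> 12 lines: zujp vhabf rdsr wuvc ccdlz yajg jnud mbbfg jyijm bzrs dqk ptn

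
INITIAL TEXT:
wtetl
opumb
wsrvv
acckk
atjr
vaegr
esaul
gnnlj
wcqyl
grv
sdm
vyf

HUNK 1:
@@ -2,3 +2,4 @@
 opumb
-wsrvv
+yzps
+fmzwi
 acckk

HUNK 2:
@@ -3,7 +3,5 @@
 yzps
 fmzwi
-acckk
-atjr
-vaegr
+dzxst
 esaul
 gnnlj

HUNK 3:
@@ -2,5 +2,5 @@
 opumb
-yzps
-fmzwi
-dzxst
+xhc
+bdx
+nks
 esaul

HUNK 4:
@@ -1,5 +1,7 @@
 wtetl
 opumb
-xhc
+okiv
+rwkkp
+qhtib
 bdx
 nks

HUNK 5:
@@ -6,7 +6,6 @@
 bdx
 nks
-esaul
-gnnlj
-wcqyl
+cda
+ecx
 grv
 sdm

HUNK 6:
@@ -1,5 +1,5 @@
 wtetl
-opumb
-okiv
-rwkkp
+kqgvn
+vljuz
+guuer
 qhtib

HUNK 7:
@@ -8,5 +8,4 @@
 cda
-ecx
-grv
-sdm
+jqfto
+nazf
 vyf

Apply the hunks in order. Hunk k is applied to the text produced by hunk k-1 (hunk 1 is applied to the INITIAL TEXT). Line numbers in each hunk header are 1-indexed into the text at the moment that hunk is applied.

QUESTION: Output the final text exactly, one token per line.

Hunk 1: at line 2 remove [wsrvv] add [yzps,fmzwi] -> 13 lines: wtetl opumb yzps fmzwi acckk atjr vaegr esaul gnnlj wcqyl grv sdm vyf
Hunk 2: at line 3 remove [acckk,atjr,vaegr] add [dzxst] -> 11 lines: wtetl opumb yzps fmzwi dzxst esaul gnnlj wcqyl grv sdm vyf
Hunk 3: at line 2 remove [yzps,fmzwi,dzxst] add [xhc,bdx,nks] -> 11 lines: wtetl opumb xhc bdx nks esaul gnnlj wcqyl grv sdm vyf
Hunk 4: at line 1 remove [xhc] add [okiv,rwkkp,qhtib] -> 13 lines: wtetl opumb okiv rwkkp qhtib bdx nks esaul gnnlj wcqyl grv sdm vyf
Hunk 5: at line 6 remove [esaul,gnnlj,wcqyl] add [cda,ecx] -> 12 lines: wtetl opumb okiv rwkkp qhtib bdx nks cda ecx grv sdm vyf
Hunk 6: at line 1 remove [opumb,okiv,rwkkp] add [kqgvn,vljuz,guuer] -> 12 lines: wtetl kqgvn vljuz guuer qhtib bdx nks cda ecx grv sdm vyf
Hunk 7: at line 8 remove [ecx,grv,sdm] add [jqfto,nazf] -> 11 lines: wtetl kqgvn vljuz guuer qhtib bdx nks cda jqfto nazf vyf

Answer: wtetl
kqgvn
vljuz
guuer
qhtib
bdx
nks
cda
jqfto
nazf
vyf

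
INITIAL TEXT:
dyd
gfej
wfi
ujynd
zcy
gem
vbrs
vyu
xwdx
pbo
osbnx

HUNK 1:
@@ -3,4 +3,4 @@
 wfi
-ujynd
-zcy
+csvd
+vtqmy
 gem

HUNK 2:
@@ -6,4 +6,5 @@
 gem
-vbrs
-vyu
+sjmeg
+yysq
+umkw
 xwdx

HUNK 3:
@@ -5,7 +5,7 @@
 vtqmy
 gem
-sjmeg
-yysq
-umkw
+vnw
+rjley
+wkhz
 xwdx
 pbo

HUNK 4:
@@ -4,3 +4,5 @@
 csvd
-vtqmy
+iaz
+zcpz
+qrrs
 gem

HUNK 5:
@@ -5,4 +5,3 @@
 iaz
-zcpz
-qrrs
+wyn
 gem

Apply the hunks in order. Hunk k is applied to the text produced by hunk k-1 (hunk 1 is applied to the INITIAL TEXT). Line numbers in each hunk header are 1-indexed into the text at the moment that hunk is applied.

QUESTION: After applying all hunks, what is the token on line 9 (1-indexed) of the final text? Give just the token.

Hunk 1: at line 3 remove [ujynd,zcy] add [csvd,vtqmy] -> 11 lines: dyd gfej wfi csvd vtqmy gem vbrs vyu xwdx pbo osbnx
Hunk 2: at line 6 remove [vbrs,vyu] add [sjmeg,yysq,umkw] -> 12 lines: dyd gfej wfi csvd vtqmy gem sjmeg yysq umkw xwdx pbo osbnx
Hunk 3: at line 5 remove [sjmeg,yysq,umkw] add [vnw,rjley,wkhz] -> 12 lines: dyd gfej wfi csvd vtqmy gem vnw rjley wkhz xwdx pbo osbnx
Hunk 4: at line 4 remove [vtqmy] add [iaz,zcpz,qrrs] -> 14 lines: dyd gfej wfi csvd iaz zcpz qrrs gem vnw rjley wkhz xwdx pbo osbnx
Hunk 5: at line 5 remove [zcpz,qrrs] add [wyn] -> 13 lines: dyd gfej wfi csvd iaz wyn gem vnw rjley wkhz xwdx pbo osbnx
Final line 9: rjley

Answer: rjley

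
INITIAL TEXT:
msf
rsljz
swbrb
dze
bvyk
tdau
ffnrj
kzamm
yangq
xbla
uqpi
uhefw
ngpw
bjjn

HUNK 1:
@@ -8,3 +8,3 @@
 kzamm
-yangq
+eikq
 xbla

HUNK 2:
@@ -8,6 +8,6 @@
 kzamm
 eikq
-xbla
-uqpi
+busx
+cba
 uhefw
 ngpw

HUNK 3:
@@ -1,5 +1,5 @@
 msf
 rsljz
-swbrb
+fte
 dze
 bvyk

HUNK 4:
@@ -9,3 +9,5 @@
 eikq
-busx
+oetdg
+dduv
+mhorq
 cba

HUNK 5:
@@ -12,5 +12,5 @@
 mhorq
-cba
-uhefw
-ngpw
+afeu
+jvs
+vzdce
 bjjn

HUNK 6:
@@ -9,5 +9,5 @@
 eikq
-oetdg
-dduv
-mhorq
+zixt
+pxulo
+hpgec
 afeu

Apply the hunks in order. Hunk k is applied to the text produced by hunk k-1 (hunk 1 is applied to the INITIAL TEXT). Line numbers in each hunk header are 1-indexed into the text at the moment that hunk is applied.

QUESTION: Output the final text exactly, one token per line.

Hunk 1: at line 8 remove [yangq] add [eikq] -> 14 lines: msf rsljz swbrb dze bvyk tdau ffnrj kzamm eikq xbla uqpi uhefw ngpw bjjn
Hunk 2: at line 8 remove [xbla,uqpi] add [busx,cba] -> 14 lines: msf rsljz swbrb dze bvyk tdau ffnrj kzamm eikq busx cba uhefw ngpw bjjn
Hunk 3: at line 1 remove [swbrb] add [fte] -> 14 lines: msf rsljz fte dze bvyk tdau ffnrj kzamm eikq busx cba uhefw ngpw bjjn
Hunk 4: at line 9 remove [busx] add [oetdg,dduv,mhorq] -> 16 lines: msf rsljz fte dze bvyk tdau ffnrj kzamm eikq oetdg dduv mhorq cba uhefw ngpw bjjn
Hunk 5: at line 12 remove [cba,uhefw,ngpw] add [afeu,jvs,vzdce] -> 16 lines: msf rsljz fte dze bvyk tdau ffnrj kzamm eikq oetdg dduv mhorq afeu jvs vzdce bjjn
Hunk 6: at line 9 remove [oetdg,dduv,mhorq] add [zixt,pxulo,hpgec] -> 16 lines: msf rsljz fte dze bvyk tdau ffnrj kzamm eikq zixt pxulo hpgec afeu jvs vzdce bjjn

Answer: msf
rsljz
fte
dze
bvyk
tdau
ffnrj
kzamm
eikq
zixt
pxulo
hpgec
afeu
jvs
vzdce
bjjn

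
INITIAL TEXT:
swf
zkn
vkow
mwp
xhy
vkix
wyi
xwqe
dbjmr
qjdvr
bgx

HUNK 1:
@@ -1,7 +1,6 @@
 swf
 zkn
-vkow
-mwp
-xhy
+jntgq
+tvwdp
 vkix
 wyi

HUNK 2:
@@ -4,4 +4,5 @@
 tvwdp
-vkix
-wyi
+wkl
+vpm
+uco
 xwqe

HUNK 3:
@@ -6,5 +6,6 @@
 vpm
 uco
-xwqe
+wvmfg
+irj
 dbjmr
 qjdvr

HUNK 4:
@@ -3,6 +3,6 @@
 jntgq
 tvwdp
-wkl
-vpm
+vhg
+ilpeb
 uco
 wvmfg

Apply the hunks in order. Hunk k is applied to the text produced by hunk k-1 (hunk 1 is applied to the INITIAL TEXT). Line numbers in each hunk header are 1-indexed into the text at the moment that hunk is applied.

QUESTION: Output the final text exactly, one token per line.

Hunk 1: at line 1 remove [vkow,mwp,xhy] add [jntgq,tvwdp] -> 10 lines: swf zkn jntgq tvwdp vkix wyi xwqe dbjmr qjdvr bgx
Hunk 2: at line 4 remove [vkix,wyi] add [wkl,vpm,uco] -> 11 lines: swf zkn jntgq tvwdp wkl vpm uco xwqe dbjmr qjdvr bgx
Hunk 3: at line 6 remove [xwqe] add [wvmfg,irj] -> 12 lines: swf zkn jntgq tvwdp wkl vpm uco wvmfg irj dbjmr qjdvr bgx
Hunk 4: at line 3 remove [wkl,vpm] add [vhg,ilpeb] -> 12 lines: swf zkn jntgq tvwdp vhg ilpeb uco wvmfg irj dbjmr qjdvr bgx

Answer: swf
zkn
jntgq
tvwdp
vhg
ilpeb
uco
wvmfg
irj
dbjmr
qjdvr
bgx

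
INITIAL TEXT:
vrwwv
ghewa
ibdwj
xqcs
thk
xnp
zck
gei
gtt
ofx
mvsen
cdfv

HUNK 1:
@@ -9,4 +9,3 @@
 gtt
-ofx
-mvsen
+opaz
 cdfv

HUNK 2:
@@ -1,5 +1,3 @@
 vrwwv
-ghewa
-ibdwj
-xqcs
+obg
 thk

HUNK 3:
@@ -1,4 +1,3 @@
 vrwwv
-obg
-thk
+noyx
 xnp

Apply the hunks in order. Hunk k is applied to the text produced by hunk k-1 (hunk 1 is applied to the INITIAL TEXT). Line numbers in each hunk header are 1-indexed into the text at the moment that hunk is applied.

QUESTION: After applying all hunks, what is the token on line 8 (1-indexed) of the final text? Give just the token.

Hunk 1: at line 9 remove [ofx,mvsen] add [opaz] -> 11 lines: vrwwv ghewa ibdwj xqcs thk xnp zck gei gtt opaz cdfv
Hunk 2: at line 1 remove [ghewa,ibdwj,xqcs] add [obg] -> 9 lines: vrwwv obg thk xnp zck gei gtt opaz cdfv
Hunk 3: at line 1 remove [obg,thk] add [noyx] -> 8 lines: vrwwv noyx xnp zck gei gtt opaz cdfv
Final line 8: cdfv

Answer: cdfv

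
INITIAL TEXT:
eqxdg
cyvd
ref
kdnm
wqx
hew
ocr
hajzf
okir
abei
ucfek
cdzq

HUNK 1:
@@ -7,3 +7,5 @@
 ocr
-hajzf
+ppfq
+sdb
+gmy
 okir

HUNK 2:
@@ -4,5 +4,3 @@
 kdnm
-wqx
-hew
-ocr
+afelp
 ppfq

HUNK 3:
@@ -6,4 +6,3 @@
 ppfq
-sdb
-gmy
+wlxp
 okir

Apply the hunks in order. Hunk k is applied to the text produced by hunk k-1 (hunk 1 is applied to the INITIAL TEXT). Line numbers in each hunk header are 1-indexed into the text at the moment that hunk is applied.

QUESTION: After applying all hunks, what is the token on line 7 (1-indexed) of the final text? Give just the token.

Hunk 1: at line 7 remove [hajzf] add [ppfq,sdb,gmy] -> 14 lines: eqxdg cyvd ref kdnm wqx hew ocr ppfq sdb gmy okir abei ucfek cdzq
Hunk 2: at line 4 remove [wqx,hew,ocr] add [afelp] -> 12 lines: eqxdg cyvd ref kdnm afelp ppfq sdb gmy okir abei ucfek cdzq
Hunk 3: at line 6 remove [sdb,gmy] add [wlxp] -> 11 lines: eqxdg cyvd ref kdnm afelp ppfq wlxp okir abei ucfek cdzq
Final line 7: wlxp

Answer: wlxp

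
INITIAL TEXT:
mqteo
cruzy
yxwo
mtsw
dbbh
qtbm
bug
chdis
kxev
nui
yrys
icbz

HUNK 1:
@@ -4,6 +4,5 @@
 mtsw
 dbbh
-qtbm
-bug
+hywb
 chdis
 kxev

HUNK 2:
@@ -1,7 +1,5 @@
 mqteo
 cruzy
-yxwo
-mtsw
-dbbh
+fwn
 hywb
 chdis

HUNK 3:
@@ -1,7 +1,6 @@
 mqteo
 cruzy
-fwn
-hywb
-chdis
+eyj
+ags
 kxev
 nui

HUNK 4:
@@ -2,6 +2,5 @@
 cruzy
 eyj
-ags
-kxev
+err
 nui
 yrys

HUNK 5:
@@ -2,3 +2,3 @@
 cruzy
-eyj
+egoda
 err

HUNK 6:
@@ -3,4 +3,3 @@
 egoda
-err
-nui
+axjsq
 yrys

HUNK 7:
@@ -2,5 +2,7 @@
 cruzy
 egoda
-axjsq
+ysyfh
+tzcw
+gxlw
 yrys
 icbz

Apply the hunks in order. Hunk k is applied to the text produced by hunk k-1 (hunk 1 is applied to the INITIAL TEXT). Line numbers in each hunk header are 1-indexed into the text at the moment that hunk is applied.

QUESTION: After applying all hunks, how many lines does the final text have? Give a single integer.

Hunk 1: at line 4 remove [qtbm,bug] add [hywb] -> 11 lines: mqteo cruzy yxwo mtsw dbbh hywb chdis kxev nui yrys icbz
Hunk 2: at line 1 remove [yxwo,mtsw,dbbh] add [fwn] -> 9 lines: mqteo cruzy fwn hywb chdis kxev nui yrys icbz
Hunk 3: at line 1 remove [fwn,hywb,chdis] add [eyj,ags] -> 8 lines: mqteo cruzy eyj ags kxev nui yrys icbz
Hunk 4: at line 2 remove [ags,kxev] add [err] -> 7 lines: mqteo cruzy eyj err nui yrys icbz
Hunk 5: at line 2 remove [eyj] add [egoda] -> 7 lines: mqteo cruzy egoda err nui yrys icbz
Hunk 6: at line 3 remove [err,nui] add [axjsq] -> 6 lines: mqteo cruzy egoda axjsq yrys icbz
Hunk 7: at line 2 remove [axjsq] add [ysyfh,tzcw,gxlw] -> 8 lines: mqteo cruzy egoda ysyfh tzcw gxlw yrys icbz
Final line count: 8

Answer: 8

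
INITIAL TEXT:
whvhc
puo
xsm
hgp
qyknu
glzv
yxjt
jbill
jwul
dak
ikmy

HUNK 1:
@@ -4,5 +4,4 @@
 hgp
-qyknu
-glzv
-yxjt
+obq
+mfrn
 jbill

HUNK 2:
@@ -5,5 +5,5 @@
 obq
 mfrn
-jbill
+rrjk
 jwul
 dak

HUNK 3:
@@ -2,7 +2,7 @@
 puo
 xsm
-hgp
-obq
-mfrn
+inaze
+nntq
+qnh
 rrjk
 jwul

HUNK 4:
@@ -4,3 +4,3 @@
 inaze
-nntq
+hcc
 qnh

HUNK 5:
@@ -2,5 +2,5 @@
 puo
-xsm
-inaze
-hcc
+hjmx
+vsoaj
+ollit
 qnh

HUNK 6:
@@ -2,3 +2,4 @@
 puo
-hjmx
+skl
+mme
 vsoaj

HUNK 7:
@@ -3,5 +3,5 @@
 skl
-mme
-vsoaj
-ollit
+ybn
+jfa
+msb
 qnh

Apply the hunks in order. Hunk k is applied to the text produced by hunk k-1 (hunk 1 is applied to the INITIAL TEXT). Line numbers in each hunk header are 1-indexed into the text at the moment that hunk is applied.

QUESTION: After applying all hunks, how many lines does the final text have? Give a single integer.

Answer: 11

Derivation:
Hunk 1: at line 4 remove [qyknu,glzv,yxjt] add [obq,mfrn] -> 10 lines: whvhc puo xsm hgp obq mfrn jbill jwul dak ikmy
Hunk 2: at line 5 remove [jbill] add [rrjk] -> 10 lines: whvhc puo xsm hgp obq mfrn rrjk jwul dak ikmy
Hunk 3: at line 2 remove [hgp,obq,mfrn] add [inaze,nntq,qnh] -> 10 lines: whvhc puo xsm inaze nntq qnh rrjk jwul dak ikmy
Hunk 4: at line 4 remove [nntq] add [hcc] -> 10 lines: whvhc puo xsm inaze hcc qnh rrjk jwul dak ikmy
Hunk 5: at line 2 remove [xsm,inaze,hcc] add [hjmx,vsoaj,ollit] -> 10 lines: whvhc puo hjmx vsoaj ollit qnh rrjk jwul dak ikmy
Hunk 6: at line 2 remove [hjmx] add [skl,mme] -> 11 lines: whvhc puo skl mme vsoaj ollit qnh rrjk jwul dak ikmy
Hunk 7: at line 3 remove [mme,vsoaj,ollit] add [ybn,jfa,msb] -> 11 lines: whvhc puo skl ybn jfa msb qnh rrjk jwul dak ikmy
Final line count: 11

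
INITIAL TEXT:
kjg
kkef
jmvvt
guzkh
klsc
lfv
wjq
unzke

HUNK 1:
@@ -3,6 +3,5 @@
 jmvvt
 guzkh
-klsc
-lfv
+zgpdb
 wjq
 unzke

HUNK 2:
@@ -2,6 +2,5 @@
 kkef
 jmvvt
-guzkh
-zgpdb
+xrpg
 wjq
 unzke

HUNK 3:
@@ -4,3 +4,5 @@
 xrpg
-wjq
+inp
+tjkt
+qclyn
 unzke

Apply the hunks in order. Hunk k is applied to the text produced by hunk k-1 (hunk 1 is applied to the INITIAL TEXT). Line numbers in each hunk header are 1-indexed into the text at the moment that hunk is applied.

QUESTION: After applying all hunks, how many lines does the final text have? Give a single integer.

Hunk 1: at line 3 remove [klsc,lfv] add [zgpdb] -> 7 lines: kjg kkef jmvvt guzkh zgpdb wjq unzke
Hunk 2: at line 2 remove [guzkh,zgpdb] add [xrpg] -> 6 lines: kjg kkef jmvvt xrpg wjq unzke
Hunk 3: at line 4 remove [wjq] add [inp,tjkt,qclyn] -> 8 lines: kjg kkef jmvvt xrpg inp tjkt qclyn unzke
Final line count: 8

Answer: 8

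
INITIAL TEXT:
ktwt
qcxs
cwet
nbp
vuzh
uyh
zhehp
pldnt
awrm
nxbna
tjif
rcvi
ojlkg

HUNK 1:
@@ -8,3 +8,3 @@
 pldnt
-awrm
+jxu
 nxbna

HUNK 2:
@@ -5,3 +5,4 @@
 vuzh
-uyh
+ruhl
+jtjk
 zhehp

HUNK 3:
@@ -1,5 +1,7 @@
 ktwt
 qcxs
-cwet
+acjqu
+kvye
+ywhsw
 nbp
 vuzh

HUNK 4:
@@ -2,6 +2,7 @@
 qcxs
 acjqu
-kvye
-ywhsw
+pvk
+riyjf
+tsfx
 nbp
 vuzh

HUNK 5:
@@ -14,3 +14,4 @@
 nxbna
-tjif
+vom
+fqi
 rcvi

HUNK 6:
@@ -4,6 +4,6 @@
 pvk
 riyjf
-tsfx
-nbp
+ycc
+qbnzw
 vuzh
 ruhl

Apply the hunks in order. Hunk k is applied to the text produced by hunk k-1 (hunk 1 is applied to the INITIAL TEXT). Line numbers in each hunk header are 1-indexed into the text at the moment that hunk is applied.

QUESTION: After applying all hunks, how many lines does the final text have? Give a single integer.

Hunk 1: at line 8 remove [awrm] add [jxu] -> 13 lines: ktwt qcxs cwet nbp vuzh uyh zhehp pldnt jxu nxbna tjif rcvi ojlkg
Hunk 2: at line 5 remove [uyh] add [ruhl,jtjk] -> 14 lines: ktwt qcxs cwet nbp vuzh ruhl jtjk zhehp pldnt jxu nxbna tjif rcvi ojlkg
Hunk 3: at line 1 remove [cwet] add [acjqu,kvye,ywhsw] -> 16 lines: ktwt qcxs acjqu kvye ywhsw nbp vuzh ruhl jtjk zhehp pldnt jxu nxbna tjif rcvi ojlkg
Hunk 4: at line 2 remove [kvye,ywhsw] add [pvk,riyjf,tsfx] -> 17 lines: ktwt qcxs acjqu pvk riyjf tsfx nbp vuzh ruhl jtjk zhehp pldnt jxu nxbna tjif rcvi ojlkg
Hunk 5: at line 14 remove [tjif] add [vom,fqi] -> 18 lines: ktwt qcxs acjqu pvk riyjf tsfx nbp vuzh ruhl jtjk zhehp pldnt jxu nxbna vom fqi rcvi ojlkg
Hunk 6: at line 4 remove [tsfx,nbp] add [ycc,qbnzw] -> 18 lines: ktwt qcxs acjqu pvk riyjf ycc qbnzw vuzh ruhl jtjk zhehp pldnt jxu nxbna vom fqi rcvi ojlkg
Final line count: 18

Answer: 18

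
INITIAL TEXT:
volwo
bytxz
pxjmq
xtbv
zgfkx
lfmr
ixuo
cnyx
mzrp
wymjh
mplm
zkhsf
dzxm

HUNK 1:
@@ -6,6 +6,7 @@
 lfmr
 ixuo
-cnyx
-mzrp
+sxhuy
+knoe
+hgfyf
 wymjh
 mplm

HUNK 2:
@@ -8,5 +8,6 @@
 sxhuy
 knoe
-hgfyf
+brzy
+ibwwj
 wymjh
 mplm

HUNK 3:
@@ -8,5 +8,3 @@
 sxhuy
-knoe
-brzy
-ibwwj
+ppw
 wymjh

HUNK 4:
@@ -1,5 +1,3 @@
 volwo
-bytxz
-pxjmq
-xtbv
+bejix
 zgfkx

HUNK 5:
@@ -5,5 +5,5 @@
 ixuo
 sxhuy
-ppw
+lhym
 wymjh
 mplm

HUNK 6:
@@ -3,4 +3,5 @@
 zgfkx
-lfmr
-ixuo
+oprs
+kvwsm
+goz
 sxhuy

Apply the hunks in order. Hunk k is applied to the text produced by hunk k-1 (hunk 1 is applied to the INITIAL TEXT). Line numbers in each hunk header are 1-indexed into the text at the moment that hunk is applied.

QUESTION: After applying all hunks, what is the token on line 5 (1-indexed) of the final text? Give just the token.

Answer: kvwsm

Derivation:
Hunk 1: at line 6 remove [cnyx,mzrp] add [sxhuy,knoe,hgfyf] -> 14 lines: volwo bytxz pxjmq xtbv zgfkx lfmr ixuo sxhuy knoe hgfyf wymjh mplm zkhsf dzxm
Hunk 2: at line 8 remove [hgfyf] add [brzy,ibwwj] -> 15 lines: volwo bytxz pxjmq xtbv zgfkx lfmr ixuo sxhuy knoe brzy ibwwj wymjh mplm zkhsf dzxm
Hunk 3: at line 8 remove [knoe,brzy,ibwwj] add [ppw] -> 13 lines: volwo bytxz pxjmq xtbv zgfkx lfmr ixuo sxhuy ppw wymjh mplm zkhsf dzxm
Hunk 4: at line 1 remove [bytxz,pxjmq,xtbv] add [bejix] -> 11 lines: volwo bejix zgfkx lfmr ixuo sxhuy ppw wymjh mplm zkhsf dzxm
Hunk 5: at line 5 remove [ppw] add [lhym] -> 11 lines: volwo bejix zgfkx lfmr ixuo sxhuy lhym wymjh mplm zkhsf dzxm
Hunk 6: at line 3 remove [lfmr,ixuo] add [oprs,kvwsm,goz] -> 12 lines: volwo bejix zgfkx oprs kvwsm goz sxhuy lhym wymjh mplm zkhsf dzxm
Final line 5: kvwsm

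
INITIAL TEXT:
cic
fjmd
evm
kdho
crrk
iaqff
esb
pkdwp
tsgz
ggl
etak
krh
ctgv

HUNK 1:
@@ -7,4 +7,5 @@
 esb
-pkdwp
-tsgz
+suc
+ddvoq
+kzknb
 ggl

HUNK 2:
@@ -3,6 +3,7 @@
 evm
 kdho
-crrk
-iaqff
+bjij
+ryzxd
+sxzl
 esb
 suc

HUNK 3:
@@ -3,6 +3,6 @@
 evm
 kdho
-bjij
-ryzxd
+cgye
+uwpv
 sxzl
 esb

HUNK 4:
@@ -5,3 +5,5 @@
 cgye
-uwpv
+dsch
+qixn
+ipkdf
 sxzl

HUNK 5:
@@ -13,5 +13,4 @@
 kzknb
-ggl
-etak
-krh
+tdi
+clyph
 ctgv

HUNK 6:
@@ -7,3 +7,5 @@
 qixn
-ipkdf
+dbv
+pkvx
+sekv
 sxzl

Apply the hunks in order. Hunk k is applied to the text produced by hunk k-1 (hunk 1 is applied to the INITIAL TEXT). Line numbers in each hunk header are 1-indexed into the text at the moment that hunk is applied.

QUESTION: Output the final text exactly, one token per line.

Answer: cic
fjmd
evm
kdho
cgye
dsch
qixn
dbv
pkvx
sekv
sxzl
esb
suc
ddvoq
kzknb
tdi
clyph
ctgv

Derivation:
Hunk 1: at line 7 remove [pkdwp,tsgz] add [suc,ddvoq,kzknb] -> 14 lines: cic fjmd evm kdho crrk iaqff esb suc ddvoq kzknb ggl etak krh ctgv
Hunk 2: at line 3 remove [crrk,iaqff] add [bjij,ryzxd,sxzl] -> 15 lines: cic fjmd evm kdho bjij ryzxd sxzl esb suc ddvoq kzknb ggl etak krh ctgv
Hunk 3: at line 3 remove [bjij,ryzxd] add [cgye,uwpv] -> 15 lines: cic fjmd evm kdho cgye uwpv sxzl esb suc ddvoq kzknb ggl etak krh ctgv
Hunk 4: at line 5 remove [uwpv] add [dsch,qixn,ipkdf] -> 17 lines: cic fjmd evm kdho cgye dsch qixn ipkdf sxzl esb suc ddvoq kzknb ggl etak krh ctgv
Hunk 5: at line 13 remove [ggl,etak,krh] add [tdi,clyph] -> 16 lines: cic fjmd evm kdho cgye dsch qixn ipkdf sxzl esb suc ddvoq kzknb tdi clyph ctgv
Hunk 6: at line 7 remove [ipkdf] add [dbv,pkvx,sekv] -> 18 lines: cic fjmd evm kdho cgye dsch qixn dbv pkvx sekv sxzl esb suc ddvoq kzknb tdi clyph ctgv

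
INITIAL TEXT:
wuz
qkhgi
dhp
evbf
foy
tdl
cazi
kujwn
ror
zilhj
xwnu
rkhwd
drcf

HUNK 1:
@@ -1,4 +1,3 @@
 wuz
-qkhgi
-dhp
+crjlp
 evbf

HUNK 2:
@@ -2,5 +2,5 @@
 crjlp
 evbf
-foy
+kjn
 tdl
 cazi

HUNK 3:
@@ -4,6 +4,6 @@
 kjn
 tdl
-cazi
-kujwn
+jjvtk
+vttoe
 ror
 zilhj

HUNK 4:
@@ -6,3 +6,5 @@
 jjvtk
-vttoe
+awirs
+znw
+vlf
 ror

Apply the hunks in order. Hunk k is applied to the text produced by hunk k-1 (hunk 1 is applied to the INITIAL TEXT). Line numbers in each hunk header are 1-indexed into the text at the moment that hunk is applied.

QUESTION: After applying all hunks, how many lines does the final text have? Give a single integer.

Answer: 14

Derivation:
Hunk 1: at line 1 remove [qkhgi,dhp] add [crjlp] -> 12 lines: wuz crjlp evbf foy tdl cazi kujwn ror zilhj xwnu rkhwd drcf
Hunk 2: at line 2 remove [foy] add [kjn] -> 12 lines: wuz crjlp evbf kjn tdl cazi kujwn ror zilhj xwnu rkhwd drcf
Hunk 3: at line 4 remove [cazi,kujwn] add [jjvtk,vttoe] -> 12 lines: wuz crjlp evbf kjn tdl jjvtk vttoe ror zilhj xwnu rkhwd drcf
Hunk 4: at line 6 remove [vttoe] add [awirs,znw,vlf] -> 14 lines: wuz crjlp evbf kjn tdl jjvtk awirs znw vlf ror zilhj xwnu rkhwd drcf
Final line count: 14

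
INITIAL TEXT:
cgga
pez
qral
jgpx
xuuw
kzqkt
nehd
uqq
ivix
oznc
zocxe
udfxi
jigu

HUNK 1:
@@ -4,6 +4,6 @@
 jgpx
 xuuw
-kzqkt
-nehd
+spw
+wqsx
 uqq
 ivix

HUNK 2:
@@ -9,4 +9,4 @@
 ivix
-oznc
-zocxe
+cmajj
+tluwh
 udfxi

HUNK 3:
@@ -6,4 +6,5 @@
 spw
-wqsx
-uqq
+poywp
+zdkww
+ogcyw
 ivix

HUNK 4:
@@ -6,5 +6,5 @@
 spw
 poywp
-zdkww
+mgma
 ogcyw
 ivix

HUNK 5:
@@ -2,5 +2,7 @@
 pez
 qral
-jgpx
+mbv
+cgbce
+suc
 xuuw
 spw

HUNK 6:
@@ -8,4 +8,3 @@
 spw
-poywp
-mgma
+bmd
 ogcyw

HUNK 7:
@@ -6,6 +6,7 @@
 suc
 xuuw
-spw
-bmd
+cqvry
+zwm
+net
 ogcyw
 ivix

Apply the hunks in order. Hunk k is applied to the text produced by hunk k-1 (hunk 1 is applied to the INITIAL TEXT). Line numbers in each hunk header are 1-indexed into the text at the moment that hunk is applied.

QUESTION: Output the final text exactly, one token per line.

Answer: cgga
pez
qral
mbv
cgbce
suc
xuuw
cqvry
zwm
net
ogcyw
ivix
cmajj
tluwh
udfxi
jigu

Derivation:
Hunk 1: at line 4 remove [kzqkt,nehd] add [spw,wqsx] -> 13 lines: cgga pez qral jgpx xuuw spw wqsx uqq ivix oznc zocxe udfxi jigu
Hunk 2: at line 9 remove [oznc,zocxe] add [cmajj,tluwh] -> 13 lines: cgga pez qral jgpx xuuw spw wqsx uqq ivix cmajj tluwh udfxi jigu
Hunk 3: at line 6 remove [wqsx,uqq] add [poywp,zdkww,ogcyw] -> 14 lines: cgga pez qral jgpx xuuw spw poywp zdkww ogcyw ivix cmajj tluwh udfxi jigu
Hunk 4: at line 6 remove [zdkww] add [mgma] -> 14 lines: cgga pez qral jgpx xuuw spw poywp mgma ogcyw ivix cmajj tluwh udfxi jigu
Hunk 5: at line 2 remove [jgpx] add [mbv,cgbce,suc] -> 16 lines: cgga pez qral mbv cgbce suc xuuw spw poywp mgma ogcyw ivix cmajj tluwh udfxi jigu
Hunk 6: at line 8 remove [poywp,mgma] add [bmd] -> 15 lines: cgga pez qral mbv cgbce suc xuuw spw bmd ogcyw ivix cmajj tluwh udfxi jigu
Hunk 7: at line 6 remove [spw,bmd] add [cqvry,zwm,net] -> 16 lines: cgga pez qral mbv cgbce suc xuuw cqvry zwm net ogcyw ivix cmajj tluwh udfxi jigu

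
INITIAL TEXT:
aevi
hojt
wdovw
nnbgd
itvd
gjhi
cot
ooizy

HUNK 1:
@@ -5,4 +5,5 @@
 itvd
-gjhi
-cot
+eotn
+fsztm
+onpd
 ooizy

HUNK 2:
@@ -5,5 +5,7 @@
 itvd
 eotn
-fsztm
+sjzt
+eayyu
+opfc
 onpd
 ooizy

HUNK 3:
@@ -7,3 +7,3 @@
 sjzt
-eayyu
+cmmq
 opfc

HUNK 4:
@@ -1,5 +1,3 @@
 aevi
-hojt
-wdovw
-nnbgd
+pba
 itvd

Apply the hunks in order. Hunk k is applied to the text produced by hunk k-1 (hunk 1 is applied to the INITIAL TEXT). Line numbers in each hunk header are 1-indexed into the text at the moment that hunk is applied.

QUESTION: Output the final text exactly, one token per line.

Answer: aevi
pba
itvd
eotn
sjzt
cmmq
opfc
onpd
ooizy

Derivation:
Hunk 1: at line 5 remove [gjhi,cot] add [eotn,fsztm,onpd] -> 9 lines: aevi hojt wdovw nnbgd itvd eotn fsztm onpd ooizy
Hunk 2: at line 5 remove [fsztm] add [sjzt,eayyu,opfc] -> 11 lines: aevi hojt wdovw nnbgd itvd eotn sjzt eayyu opfc onpd ooizy
Hunk 3: at line 7 remove [eayyu] add [cmmq] -> 11 lines: aevi hojt wdovw nnbgd itvd eotn sjzt cmmq opfc onpd ooizy
Hunk 4: at line 1 remove [hojt,wdovw,nnbgd] add [pba] -> 9 lines: aevi pba itvd eotn sjzt cmmq opfc onpd ooizy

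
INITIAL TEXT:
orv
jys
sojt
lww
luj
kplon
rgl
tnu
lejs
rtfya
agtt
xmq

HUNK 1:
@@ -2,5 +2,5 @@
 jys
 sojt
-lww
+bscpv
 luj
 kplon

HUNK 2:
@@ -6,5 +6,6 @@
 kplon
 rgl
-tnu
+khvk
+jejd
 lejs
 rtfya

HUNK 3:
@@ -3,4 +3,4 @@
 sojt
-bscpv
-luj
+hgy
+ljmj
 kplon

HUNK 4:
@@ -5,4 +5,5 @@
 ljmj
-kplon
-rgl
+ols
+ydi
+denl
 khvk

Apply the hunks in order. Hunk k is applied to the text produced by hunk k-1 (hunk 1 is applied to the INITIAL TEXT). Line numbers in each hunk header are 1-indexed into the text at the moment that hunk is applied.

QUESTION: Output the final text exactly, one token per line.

Answer: orv
jys
sojt
hgy
ljmj
ols
ydi
denl
khvk
jejd
lejs
rtfya
agtt
xmq

Derivation:
Hunk 1: at line 2 remove [lww] add [bscpv] -> 12 lines: orv jys sojt bscpv luj kplon rgl tnu lejs rtfya agtt xmq
Hunk 2: at line 6 remove [tnu] add [khvk,jejd] -> 13 lines: orv jys sojt bscpv luj kplon rgl khvk jejd lejs rtfya agtt xmq
Hunk 3: at line 3 remove [bscpv,luj] add [hgy,ljmj] -> 13 lines: orv jys sojt hgy ljmj kplon rgl khvk jejd lejs rtfya agtt xmq
Hunk 4: at line 5 remove [kplon,rgl] add [ols,ydi,denl] -> 14 lines: orv jys sojt hgy ljmj ols ydi denl khvk jejd lejs rtfya agtt xmq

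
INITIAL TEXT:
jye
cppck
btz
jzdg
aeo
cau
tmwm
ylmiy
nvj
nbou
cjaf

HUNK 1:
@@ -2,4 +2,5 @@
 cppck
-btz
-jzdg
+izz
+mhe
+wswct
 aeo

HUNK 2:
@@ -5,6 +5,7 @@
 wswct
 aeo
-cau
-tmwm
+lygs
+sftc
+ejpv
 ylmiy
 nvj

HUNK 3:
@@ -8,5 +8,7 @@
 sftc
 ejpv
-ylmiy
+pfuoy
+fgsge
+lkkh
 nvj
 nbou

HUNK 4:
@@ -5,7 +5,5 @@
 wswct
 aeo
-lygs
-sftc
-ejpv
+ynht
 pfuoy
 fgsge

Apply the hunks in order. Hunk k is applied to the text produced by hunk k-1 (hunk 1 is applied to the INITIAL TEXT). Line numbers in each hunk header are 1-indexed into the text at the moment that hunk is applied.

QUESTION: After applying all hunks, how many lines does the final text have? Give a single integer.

Hunk 1: at line 2 remove [btz,jzdg] add [izz,mhe,wswct] -> 12 lines: jye cppck izz mhe wswct aeo cau tmwm ylmiy nvj nbou cjaf
Hunk 2: at line 5 remove [cau,tmwm] add [lygs,sftc,ejpv] -> 13 lines: jye cppck izz mhe wswct aeo lygs sftc ejpv ylmiy nvj nbou cjaf
Hunk 3: at line 8 remove [ylmiy] add [pfuoy,fgsge,lkkh] -> 15 lines: jye cppck izz mhe wswct aeo lygs sftc ejpv pfuoy fgsge lkkh nvj nbou cjaf
Hunk 4: at line 5 remove [lygs,sftc,ejpv] add [ynht] -> 13 lines: jye cppck izz mhe wswct aeo ynht pfuoy fgsge lkkh nvj nbou cjaf
Final line count: 13

Answer: 13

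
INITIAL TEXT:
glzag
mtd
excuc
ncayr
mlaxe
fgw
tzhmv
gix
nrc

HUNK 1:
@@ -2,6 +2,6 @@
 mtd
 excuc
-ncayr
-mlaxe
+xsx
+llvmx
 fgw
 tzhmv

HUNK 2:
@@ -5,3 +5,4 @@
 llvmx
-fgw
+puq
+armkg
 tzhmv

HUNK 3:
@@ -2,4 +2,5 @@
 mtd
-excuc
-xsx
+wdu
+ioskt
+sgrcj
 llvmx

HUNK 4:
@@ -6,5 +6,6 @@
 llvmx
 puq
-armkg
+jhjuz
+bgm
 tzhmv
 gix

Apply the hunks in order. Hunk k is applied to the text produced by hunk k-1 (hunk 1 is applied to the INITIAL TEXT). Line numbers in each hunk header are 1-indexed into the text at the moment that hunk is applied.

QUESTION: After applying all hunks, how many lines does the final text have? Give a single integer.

Hunk 1: at line 2 remove [ncayr,mlaxe] add [xsx,llvmx] -> 9 lines: glzag mtd excuc xsx llvmx fgw tzhmv gix nrc
Hunk 2: at line 5 remove [fgw] add [puq,armkg] -> 10 lines: glzag mtd excuc xsx llvmx puq armkg tzhmv gix nrc
Hunk 3: at line 2 remove [excuc,xsx] add [wdu,ioskt,sgrcj] -> 11 lines: glzag mtd wdu ioskt sgrcj llvmx puq armkg tzhmv gix nrc
Hunk 4: at line 6 remove [armkg] add [jhjuz,bgm] -> 12 lines: glzag mtd wdu ioskt sgrcj llvmx puq jhjuz bgm tzhmv gix nrc
Final line count: 12

Answer: 12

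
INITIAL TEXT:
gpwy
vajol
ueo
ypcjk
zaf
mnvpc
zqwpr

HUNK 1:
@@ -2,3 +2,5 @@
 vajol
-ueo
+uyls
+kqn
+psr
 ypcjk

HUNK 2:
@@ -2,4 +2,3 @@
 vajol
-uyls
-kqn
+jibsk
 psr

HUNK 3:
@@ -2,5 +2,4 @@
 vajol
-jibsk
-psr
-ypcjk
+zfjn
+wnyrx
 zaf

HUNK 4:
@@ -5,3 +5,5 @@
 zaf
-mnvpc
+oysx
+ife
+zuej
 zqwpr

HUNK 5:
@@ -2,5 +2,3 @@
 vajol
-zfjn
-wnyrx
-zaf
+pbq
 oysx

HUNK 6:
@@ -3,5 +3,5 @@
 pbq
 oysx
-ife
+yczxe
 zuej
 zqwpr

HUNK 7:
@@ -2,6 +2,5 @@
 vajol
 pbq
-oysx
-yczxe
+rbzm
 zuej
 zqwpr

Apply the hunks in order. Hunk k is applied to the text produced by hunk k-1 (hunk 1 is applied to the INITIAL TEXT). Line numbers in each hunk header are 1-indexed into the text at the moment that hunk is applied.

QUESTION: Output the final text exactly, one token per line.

Answer: gpwy
vajol
pbq
rbzm
zuej
zqwpr

Derivation:
Hunk 1: at line 2 remove [ueo] add [uyls,kqn,psr] -> 9 lines: gpwy vajol uyls kqn psr ypcjk zaf mnvpc zqwpr
Hunk 2: at line 2 remove [uyls,kqn] add [jibsk] -> 8 lines: gpwy vajol jibsk psr ypcjk zaf mnvpc zqwpr
Hunk 3: at line 2 remove [jibsk,psr,ypcjk] add [zfjn,wnyrx] -> 7 lines: gpwy vajol zfjn wnyrx zaf mnvpc zqwpr
Hunk 4: at line 5 remove [mnvpc] add [oysx,ife,zuej] -> 9 lines: gpwy vajol zfjn wnyrx zaf oysx ife zuej zqwpr
Hunk 5: at line 2 remove [zfjn,wnyrx,zaf] add [pbq] -> 7 lines: gpwy vajol pbq oysx ife zuej zqwpr
Hunk 6: at line 3 remove [ife] add [yczxe] -> 7 lines: gpwy vajol pbq oysx yczxe zuej zqwpr
Hunk 7: at line 2 remove [oysx,yczxe] add [rbzm] -> 6 lines: gpwy vajol pbq rbzm zuej zqwpr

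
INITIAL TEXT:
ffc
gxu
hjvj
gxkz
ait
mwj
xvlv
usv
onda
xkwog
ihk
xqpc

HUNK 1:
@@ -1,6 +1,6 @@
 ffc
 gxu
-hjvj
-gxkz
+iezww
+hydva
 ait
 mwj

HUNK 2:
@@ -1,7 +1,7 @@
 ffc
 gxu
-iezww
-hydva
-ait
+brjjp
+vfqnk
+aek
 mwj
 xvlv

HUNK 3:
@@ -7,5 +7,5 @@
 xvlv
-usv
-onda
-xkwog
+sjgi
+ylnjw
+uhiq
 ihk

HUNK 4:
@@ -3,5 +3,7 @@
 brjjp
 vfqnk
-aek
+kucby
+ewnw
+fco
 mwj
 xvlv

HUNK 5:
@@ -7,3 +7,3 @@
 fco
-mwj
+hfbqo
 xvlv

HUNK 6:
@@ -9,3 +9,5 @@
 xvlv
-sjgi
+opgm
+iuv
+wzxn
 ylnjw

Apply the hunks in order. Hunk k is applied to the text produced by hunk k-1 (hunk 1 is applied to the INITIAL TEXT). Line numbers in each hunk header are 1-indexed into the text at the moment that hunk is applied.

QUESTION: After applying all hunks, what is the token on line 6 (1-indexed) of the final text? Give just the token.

Hunk 1: at line 1 remove [hjvj,gxkz] add [iezww,hydva] -> 12 lines: ffc gxu iezww hydva ait mwj xvlv usv onda xkwog ihk xqpc
Hunk 2: at line 1 remove [iezww,hydva,ait] add [brjjp,vfqnk,aek] -> 12 lines: ffc gxu brjjp vfqnk aek mwj xvlv usv onda xkwog ihk xqpc
Hunk 3: at line 7 remove [usv,onda,xkwog] add [sjgi,ylnjw,uhiq] -> 12 lines: ffc gxu brjjp vfqnk aek mwj xvlv sjgi ylnjw uhiq ihk xqpc
Hunk 4: at line 3 remove [aek] add [kucby,ewnw,fco] -> 14 lines: ffc gxu brjjp vfqnk kucby ewnw fco mwj xvlv sjgi ylnjw uhiq ihk xqpc
Hunk 5: at line 7 remove [mwj] add [hfbqo] -> 14 lines: ffc gxu brjjp vfqnk kucby ewnw fco hfbqo xvlv sjgi ylnjw uhiq ihk xqpc
Hunk 6: at line 9 remove [sjgi] add [opgm,iuv,wzxn] -> 16 lines: ffc gxu brjjp vfqnk kucby ewnw fco hfbqo xvlv opgm iuv wzxn ylnjw uhiq ihk xqpc
Final line 6: ewnw

Answer: ewnw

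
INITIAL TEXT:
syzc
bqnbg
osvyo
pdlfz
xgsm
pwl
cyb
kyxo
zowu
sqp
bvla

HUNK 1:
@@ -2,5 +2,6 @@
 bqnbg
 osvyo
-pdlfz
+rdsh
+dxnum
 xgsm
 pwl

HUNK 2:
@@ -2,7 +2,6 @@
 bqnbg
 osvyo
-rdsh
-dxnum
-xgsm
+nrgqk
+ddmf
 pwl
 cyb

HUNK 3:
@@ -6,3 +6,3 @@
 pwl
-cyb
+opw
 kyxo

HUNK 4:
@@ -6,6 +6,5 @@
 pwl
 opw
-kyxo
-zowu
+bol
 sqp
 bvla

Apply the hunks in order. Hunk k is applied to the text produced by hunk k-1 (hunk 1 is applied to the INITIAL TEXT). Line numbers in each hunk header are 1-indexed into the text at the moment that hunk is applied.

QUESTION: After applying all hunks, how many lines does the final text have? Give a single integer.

Answer: 10

Derivation:
Hunk 1: at line 2 remove [pdlfz] add [rdsh,dxnum] -> 12 lines: syzc bqnbg osvyo rdsh dxnum xgsm pwl cyb kyxo zowu sqp bvla
Hunk 2: at line 2 remove [rdsh,dxnum,xgsm] add [nrgqk,ddmf] -> 11 lines: syzc bqnbg osvyo nrgqk ddmf pwl cyb kyxo zowu sqp bvla
Hunk 3: at line 6 remove [cyb] add [opw] -> 11 lines: syzc bqnbg osvyo nrgqk ddmf pwl opw kyxo zowu sqp bvla
Hunk 4: at line 6 remove [kyxo,zowu] add [bol] -> 10 lines: syzc bqnbg osvyo nrgqk ddmf pwl opw bol sqp bvla
Final line count: 10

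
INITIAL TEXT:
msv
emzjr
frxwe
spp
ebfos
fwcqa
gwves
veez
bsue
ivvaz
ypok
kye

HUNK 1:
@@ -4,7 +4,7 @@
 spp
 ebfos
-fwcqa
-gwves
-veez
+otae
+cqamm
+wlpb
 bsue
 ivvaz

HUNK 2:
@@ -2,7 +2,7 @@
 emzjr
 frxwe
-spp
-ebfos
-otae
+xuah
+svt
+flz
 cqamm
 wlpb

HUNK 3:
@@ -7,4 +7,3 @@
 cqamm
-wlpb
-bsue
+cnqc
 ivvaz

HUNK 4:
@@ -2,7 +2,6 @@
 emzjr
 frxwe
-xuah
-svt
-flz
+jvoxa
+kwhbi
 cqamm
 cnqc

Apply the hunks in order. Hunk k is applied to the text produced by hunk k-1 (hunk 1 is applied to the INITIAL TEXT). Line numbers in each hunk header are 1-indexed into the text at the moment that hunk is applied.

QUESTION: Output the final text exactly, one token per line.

Answer: msv
emzjr
frxwe
jvoxa
kwhbi
cqamm
cnqc
ivvaz
ypok
kye

Derivation:
Hunk 1: at line 4 remove [fwcqa,gwves,veez] add [otae,cqamm,wlpb] -> 12 lines: msv emzjr frxwe spp ebfos otae cqamm wlpb bsue ivvaz ypok kye
Hunk 2: at line 2 remove [spp,ebfos,otae] add [xuah,svt,flz] -> 12 lines: msv emzjr frxwe xuah svt flz cqamm wlpb bsue ivvaz ypok kye
Hunk 3: at line 7 remove [wlpb,bsue] add [cnqc] -> 11 lines: msv emzjr frxwe xuah svt flz cqamm cnqc ivvaz ypok kye
Hunk 4: at line 2 remove [xuah,svt,flz] add [jvoxa,kwhbi] -> 10 lines: msv emzjr frxwe jvoxa kwhbi cqamm cnqc ivvaz ypok kye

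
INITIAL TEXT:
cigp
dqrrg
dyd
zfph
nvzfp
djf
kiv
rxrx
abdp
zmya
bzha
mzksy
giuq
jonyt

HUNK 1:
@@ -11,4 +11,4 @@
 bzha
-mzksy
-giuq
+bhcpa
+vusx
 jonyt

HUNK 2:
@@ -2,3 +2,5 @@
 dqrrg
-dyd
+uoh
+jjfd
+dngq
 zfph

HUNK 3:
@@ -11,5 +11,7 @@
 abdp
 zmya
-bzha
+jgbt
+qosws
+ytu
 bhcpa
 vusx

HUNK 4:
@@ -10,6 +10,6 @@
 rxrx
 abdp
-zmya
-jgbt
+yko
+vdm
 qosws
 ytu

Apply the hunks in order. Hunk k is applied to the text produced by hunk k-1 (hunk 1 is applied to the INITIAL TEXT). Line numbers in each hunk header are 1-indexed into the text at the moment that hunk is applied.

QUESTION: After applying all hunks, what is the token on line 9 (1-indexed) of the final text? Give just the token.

Hunk 1: at line 11 remove [mzksy,giuq] add [bhcpa,vusx] -> 14 lines: cigp dqrrg dyd zfph nvzfp djf kiv rxrx abdp zmya bzha bhcpa vusx jonyt
Hunk 2: at line 2 remove [dyd] add [uoh,jjfd,dngq] -> 16 lines: cigp dqrrg uoh jjfd dngq zfph nvzfp djf kiv rxrx abdp zmya bzha bhcpa vusx jonyt
Hunk 3: at line 11 remove [bzha] add [jgbt,qosws,ytu] -> 18 lines: cigp dqrrg uoh jjfd dngq zfph nvzfp djf kiv rxrx abdp zmya jgbt qosws ytu bhcpa vusx jonyt
Hunk 4: at line 10 remove [zmya,jgbt] add [yko,vdm] -> 18 lines: cigp dqrrg uoh jjfd dngq zfph nvzfp djf kiv rxrx abdp yko vdm qosws ytu bhcpa vusx jonyt
Final line 9: kiv

Answer: kiv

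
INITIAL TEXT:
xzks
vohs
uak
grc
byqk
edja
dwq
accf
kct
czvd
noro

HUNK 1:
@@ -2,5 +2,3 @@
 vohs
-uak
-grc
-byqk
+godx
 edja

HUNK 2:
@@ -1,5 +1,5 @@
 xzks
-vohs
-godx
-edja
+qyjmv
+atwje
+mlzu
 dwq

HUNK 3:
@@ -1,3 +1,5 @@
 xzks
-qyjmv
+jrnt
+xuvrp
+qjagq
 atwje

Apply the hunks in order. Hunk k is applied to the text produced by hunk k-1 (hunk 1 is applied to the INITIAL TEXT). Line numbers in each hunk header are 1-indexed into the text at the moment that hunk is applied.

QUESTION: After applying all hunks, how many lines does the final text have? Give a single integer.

Hunk 1: at line 2 remove [uak,grc,byqk] add [godx] -> 9 lines: xzks vohs godx edja dwq accf kct czvd noro
Hunk 2: at line 1 remove [vohs,godx,edja] add [qyjmv,atwje,mlzu] -> 9 lines: xzks qyjmv atwje mlzu dwq accf kct czvd noro
Hunk 3: at line 1 remove [qyjmv] add [jrnt,xuvrp,qjagq] -> 11 lines: xzks jrnt xuvrp qjagq atwje mlzu dwq accf kct czvd noro
Final line count: 11

Answer: 11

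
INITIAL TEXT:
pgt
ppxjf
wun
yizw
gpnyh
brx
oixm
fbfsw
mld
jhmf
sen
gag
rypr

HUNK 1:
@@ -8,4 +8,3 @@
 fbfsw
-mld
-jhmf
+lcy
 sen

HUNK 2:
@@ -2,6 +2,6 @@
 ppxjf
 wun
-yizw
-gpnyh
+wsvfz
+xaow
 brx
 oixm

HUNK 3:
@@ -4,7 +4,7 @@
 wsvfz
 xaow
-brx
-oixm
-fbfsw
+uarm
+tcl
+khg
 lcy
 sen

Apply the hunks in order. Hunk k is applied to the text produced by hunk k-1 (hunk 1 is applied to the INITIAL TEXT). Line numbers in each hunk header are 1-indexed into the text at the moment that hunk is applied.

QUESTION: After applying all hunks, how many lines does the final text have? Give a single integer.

Answer: 12

Derivation:
Hunk 1: at line 8 remove [mld,jhmf] add [lcy] -> 12 lines: pgt ppxjf wun yizw gpnyh brx oixm fbfsw lcy sen gag rypr
Hunk 2: at line 2 remove [yizw,gpnyh] add [wsvfz,xaow] -> 12 lines: pgt ppxjf wun wsvfz xaow brx oixm fbfsw lcy sen gag rypr
Hunk 3: at line 4 remove [brx,oixm,fbfsw] add [uarm,tcl,khg] -> 12 lines: pgt ppxjf wun wsvfz xaow uarm tcl khg lcy sen gag rypr
Final line count: 12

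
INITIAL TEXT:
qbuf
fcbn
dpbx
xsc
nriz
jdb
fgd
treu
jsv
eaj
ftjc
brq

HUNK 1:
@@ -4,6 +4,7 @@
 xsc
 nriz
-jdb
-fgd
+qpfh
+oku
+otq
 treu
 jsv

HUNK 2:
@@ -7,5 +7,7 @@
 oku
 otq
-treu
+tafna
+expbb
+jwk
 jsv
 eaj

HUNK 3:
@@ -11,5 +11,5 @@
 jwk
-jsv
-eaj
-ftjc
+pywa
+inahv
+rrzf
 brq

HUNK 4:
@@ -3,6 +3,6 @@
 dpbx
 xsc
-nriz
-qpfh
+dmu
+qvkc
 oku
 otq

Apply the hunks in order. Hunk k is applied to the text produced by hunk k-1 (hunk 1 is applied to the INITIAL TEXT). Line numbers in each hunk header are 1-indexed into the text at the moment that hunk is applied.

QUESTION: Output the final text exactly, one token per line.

Hunk 1: at line 4 remove [jdb,fgd] add [qpfh,oku,otq] -> 13 lines: qbuf fcbn dpbx xsc nriz qpfh oku otq treu jsv eaj ftjc brq
Hunk 2: at line 7 remove [treu] add [tafna,expbb,jwk] -> 15 lines: qbuf fcbn dpbx xsc nriz qpfh oku otq tafna expbb jwk jsv eaj ftjc brq
Hunk 3: at line 11 remove [jsv,eaj,ftjc] add [pywa,inahv,rrzf] -> 15 lines: qbuf fcbn dpbx xsc nriz qpfh oku otq tafna expbb jwk pywa inahv rrzf brq
Hunk 4: at line 3 remove [nriz,qpfh] add [dmu,qvkc] -> 15 lines: qbuf fcbn dpbx xsc dmu qvkc oku otq tafna expbb jwk pywa inahv rrzf brq

Answer: qbuf
fcbn
dpbx
xsc
dmu
qvkc
oku
otq
tafna
expbb
jwk
pywa
inahv
rrzf
brq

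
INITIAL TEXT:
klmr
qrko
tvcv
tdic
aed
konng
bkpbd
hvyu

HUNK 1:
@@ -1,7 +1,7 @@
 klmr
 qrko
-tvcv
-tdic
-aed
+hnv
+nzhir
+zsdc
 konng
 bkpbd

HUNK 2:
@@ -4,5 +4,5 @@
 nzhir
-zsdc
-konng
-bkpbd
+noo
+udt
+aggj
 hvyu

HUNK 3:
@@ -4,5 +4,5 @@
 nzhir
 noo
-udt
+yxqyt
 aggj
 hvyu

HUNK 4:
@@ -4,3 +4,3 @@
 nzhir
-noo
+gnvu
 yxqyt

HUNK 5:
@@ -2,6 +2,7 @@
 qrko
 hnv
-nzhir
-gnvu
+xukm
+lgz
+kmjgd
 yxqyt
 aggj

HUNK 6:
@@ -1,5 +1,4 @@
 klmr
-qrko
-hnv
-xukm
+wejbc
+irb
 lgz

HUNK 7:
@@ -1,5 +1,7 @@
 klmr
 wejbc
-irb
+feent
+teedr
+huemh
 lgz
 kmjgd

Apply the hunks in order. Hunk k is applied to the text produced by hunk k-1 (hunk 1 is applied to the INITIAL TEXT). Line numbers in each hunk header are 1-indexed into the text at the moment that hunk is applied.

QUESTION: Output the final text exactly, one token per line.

Answer: klmr
wejbc
feent
teedr
huemh
lgz
kmjgd
yxqyt
aggj
hvyu

Derivation:
Hunk 1: at line 1 remove [tvcv,tdic,aed] add [hnv,nzhir,zsdc] -> 8 lines: klmr qrko hnv nzhir zsdc konng bkpbd hvyu
Hunk 2: at line 4 remove [zsdc,konng,bkpbd] add [noo,udt,aggj] -> 8 lines: klmr qrko hnv nzhir noo udt aggj hvyu
Hunk 3: at line 4 remove [udt] add [yxqyt] -> 8 lines: klmr qrko hnv nzhir noo yxqyt aggj hvyu
Hunk 4: at line 4 remove [noo] add [gnvu] -> 8 lines: klmr qrko hnv nzhir gnvu yxqyt aggj hvyu
Hunk 5: at line 2 remove [nzhir,gnvu] add [xukm,lgz,kmjgd] -> 9 lines: klmr qrko hnv xukm lgz kmjgd yxqyt aggj hvyu
Hunk 6: at line 1 remove [qrko,hnv,xukm] add [wejbc,irb] -> 8 lines: klmr wejbc irb lgz kmjgd yxqyt aggj hvyu
Hunk 7: at line 1 remove [irb] add [feent,teedr,huemh] -> 10 lines: klmr wejbc feent teedr huemh lgz kmjgd yxqyt aggj hvyu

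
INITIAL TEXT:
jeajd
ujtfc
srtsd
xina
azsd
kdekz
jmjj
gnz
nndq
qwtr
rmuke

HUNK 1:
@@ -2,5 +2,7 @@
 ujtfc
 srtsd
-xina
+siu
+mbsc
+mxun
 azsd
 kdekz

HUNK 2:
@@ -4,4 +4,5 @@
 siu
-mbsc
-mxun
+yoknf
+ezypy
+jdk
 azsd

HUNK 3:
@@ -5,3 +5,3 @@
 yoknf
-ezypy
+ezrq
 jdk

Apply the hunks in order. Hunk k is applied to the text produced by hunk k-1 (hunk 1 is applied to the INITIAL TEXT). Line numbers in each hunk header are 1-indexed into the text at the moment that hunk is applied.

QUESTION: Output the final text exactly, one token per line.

Hunk 1: at line 2 remove [xina] add [siu,mbsc,mxun] -> 13 lines: jeajd ujtfc srtsd siu mbsc mxun azsd kdekz jmjj gnz nndq qwtr rmuke
Hunk 2: at line 4 remove [mbsc,mxun] add [yoknf,ezypy,jdk] -> 14 lines: jeajd ujtfc srtsd siu yoknf ezypy jdk azsd kdekz jmjj gnz nndq qwtr rmuke
Hunk 3: at line 5 remove [ezypy] add [ezrq] -> 14 lines: jeajd ujtfc srtsd siu yoknf ezrq jdk azsd kdekz jmjj gnz nndq qwtr rmuke

Answer: jeajd
ujtfc
srtsd
siu
yoknf
ezrq
jdk
azsd
kdekz
jmjj
gnz
nndq
qwtr
rmuke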